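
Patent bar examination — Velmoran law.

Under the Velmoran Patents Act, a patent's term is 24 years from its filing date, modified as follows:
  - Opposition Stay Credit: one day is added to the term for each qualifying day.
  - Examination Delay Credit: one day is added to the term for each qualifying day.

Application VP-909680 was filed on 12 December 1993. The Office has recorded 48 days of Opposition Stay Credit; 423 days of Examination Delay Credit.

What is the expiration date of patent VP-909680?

Base term: filing date + 24 years → 12 December 2017.
Opposition Stay Credit: +48 days → 29 January 2018.
Examination Delay Credit: +423 days → 28 March 2019.

2019-03-28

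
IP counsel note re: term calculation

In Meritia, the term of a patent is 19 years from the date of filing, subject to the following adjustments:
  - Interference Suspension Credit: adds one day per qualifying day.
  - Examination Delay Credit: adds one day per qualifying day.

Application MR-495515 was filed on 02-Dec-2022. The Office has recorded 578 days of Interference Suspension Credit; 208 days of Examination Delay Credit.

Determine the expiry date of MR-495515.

Base term: filing date + 19 years → 2 December 2041.
Interference Suspension Credit: +578 days → 3 July 2043.
Examination Delay Credit: +208 days → 27 January 2044.

January 27, 2044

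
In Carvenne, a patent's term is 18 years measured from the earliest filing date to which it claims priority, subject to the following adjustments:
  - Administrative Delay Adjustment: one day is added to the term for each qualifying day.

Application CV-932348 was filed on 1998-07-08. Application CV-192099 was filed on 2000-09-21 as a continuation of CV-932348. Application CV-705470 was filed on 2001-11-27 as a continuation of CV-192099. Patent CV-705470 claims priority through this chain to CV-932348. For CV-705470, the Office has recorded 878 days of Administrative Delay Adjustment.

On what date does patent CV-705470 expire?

2018-12-03

Earliest priority filing: 8 July 1998.
Base term: 8 July 1998 + 18 years → 8 July 2016.
Administrative Delay Adjustment: +878 days → 3 December 2018.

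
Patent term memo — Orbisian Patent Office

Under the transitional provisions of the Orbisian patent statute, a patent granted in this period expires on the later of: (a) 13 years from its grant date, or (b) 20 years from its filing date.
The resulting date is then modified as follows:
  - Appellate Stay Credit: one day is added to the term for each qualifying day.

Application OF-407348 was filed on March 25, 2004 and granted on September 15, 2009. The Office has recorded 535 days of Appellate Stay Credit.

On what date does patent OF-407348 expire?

2025-09-11

(a) grant + 13 years → 15 September 2022.
(b) filing + 20 years → 25 March 2024.
Later of the two: 25 March 2024.
Appellate Stay Credit: +535 days → 11 September 2025.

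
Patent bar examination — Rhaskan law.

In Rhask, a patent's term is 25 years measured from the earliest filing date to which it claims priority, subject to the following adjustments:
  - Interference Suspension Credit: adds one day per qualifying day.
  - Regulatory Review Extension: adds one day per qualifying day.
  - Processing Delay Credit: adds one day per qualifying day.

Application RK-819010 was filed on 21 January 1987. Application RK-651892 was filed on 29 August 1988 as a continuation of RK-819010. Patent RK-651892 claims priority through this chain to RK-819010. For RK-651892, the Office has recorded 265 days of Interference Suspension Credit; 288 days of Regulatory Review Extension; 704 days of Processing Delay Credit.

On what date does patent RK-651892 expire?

Earliest priority filing: 21 January 1987.
Base term: 21 January 1987 + 25 years → 21 January 2012.
Interference Suspension Credit: +265 days → 12 October 2012.
Regulatory Review Extension: +288 days → 27 July 2013.
Processing Delay Credit: +704 days → 1 July 2015.

2015-07-01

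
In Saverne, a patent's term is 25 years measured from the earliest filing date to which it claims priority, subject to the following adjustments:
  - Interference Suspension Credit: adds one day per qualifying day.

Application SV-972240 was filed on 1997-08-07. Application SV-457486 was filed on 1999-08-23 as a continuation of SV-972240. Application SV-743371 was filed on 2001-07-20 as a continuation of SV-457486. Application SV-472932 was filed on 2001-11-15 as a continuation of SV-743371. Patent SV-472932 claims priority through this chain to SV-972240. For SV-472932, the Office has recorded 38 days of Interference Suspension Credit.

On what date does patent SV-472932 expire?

Earliest priority filing: 7 August 1997.
Base term: 7 August 1997 + 25 years → 7 August 2022.
Interference Suspension Credit: +38 days → 14 September 2022.

September 14, 2022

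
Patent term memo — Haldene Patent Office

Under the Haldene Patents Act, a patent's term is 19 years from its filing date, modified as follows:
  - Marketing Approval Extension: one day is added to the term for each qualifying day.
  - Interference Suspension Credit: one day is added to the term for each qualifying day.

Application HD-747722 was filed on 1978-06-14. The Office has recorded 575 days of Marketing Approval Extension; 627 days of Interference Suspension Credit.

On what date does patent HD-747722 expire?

September 28, 2000

Base term: filing date + 19 years → 14 June 1997.
Marketing Approval Extension: +575 days → 10 January 1999.
Interference Suspension Credit: +627 days → 28 September 2000.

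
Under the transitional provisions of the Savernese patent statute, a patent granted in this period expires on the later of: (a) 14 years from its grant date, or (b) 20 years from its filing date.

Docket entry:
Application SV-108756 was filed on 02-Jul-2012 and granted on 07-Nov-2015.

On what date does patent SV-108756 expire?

2032-07-02

(a) grant + 14 years → 7 November 2029.
(b) filing + 20 years → 2 July 2032.
Later of the two: 2 July 2032.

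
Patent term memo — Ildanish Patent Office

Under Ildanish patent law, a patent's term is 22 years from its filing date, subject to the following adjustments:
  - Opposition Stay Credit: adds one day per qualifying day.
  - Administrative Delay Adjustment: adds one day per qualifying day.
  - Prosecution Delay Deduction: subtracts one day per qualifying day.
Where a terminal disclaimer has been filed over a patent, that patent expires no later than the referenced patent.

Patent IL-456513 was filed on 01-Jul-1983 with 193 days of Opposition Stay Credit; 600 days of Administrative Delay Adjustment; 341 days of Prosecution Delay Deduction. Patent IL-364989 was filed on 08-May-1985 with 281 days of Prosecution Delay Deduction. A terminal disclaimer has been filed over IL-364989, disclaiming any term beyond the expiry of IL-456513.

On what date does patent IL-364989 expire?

Natural term of IL-364989:
  Base: filing + 22 years → 8 May 2007.
  Prosecution Delay Deduction: −281 days → 31 July 2006.
Expiry of referenced patent IL-456513:
  Base: filing + 22 years → 1 July 2005.
  Opposition Stay Credit: +193 days → 10 January 2006.
  Administrative Delay Adjustment: +600 days → 2 September 2007.
  Prosecution Delay Deduction: −341 days → 26 September 2006.
Terminal disclaimer: IL-364989 expires on the earlier of 31 July 2006 and 26 September 2006.

2006-07-31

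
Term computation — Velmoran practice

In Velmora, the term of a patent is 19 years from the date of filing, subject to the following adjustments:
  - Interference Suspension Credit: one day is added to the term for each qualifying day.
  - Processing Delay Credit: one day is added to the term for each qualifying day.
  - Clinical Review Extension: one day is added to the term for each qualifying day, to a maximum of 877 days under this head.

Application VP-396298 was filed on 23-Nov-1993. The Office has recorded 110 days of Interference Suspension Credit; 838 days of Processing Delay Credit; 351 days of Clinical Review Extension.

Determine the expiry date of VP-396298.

June 14, 2016

Base term: filing date + 19 years → 23 November 2012.
Interference Suspension Credit: +110 days → 13 March 2013.
Processing Delay Credit: +838 days → 29 June 2015.
Clinical Review Extension: 351 days (within the 877-day cap) → +351 days → 14 June 2016.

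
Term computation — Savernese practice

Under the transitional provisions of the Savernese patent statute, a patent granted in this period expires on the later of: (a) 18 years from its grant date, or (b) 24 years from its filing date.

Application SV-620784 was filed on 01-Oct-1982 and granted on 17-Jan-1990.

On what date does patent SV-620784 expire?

January 17, 2008

(a) grant + 18 years → 17 January 2008.
(b) filing + 24 years → 1 October 2006.
Later of the two: 17 January 2008.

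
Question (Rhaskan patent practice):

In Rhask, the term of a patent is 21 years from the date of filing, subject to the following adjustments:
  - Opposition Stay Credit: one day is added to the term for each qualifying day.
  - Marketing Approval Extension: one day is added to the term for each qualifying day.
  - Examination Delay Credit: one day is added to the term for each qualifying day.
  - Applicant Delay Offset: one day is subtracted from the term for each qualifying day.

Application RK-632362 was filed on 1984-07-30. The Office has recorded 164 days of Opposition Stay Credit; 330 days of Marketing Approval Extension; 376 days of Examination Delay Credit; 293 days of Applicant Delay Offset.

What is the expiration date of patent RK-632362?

Base term: filing date + 21 years → 30 July 2005.
Opposition Stay Credit: +164 days → 10 January 2006.
Marketing Approval Extension: +330 days → 6 December 2006.
Examination Delay Credit: +376 days → 17 December 2007.
Applicant Delay Offset: −293 days → 27 February 2007.

February 27, 2007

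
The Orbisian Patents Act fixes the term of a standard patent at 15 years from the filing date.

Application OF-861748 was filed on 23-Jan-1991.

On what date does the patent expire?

2006-01-23

Filing date + 15 years → 23 January 2006.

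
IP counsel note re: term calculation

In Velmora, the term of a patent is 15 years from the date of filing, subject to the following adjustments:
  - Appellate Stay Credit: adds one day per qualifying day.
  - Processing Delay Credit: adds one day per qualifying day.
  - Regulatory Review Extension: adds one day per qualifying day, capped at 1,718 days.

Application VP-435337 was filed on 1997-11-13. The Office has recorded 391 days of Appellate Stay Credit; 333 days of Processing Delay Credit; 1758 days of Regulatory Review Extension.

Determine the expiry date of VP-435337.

July 22, 2019

Base term: filing date + 15 years → 13 November 2012.
Appellate Stay Credit: +391 days → 9 December 2013.
Processing Delay Credit: +333 days → 7 November 2014.
Regulatory Review Extension: 1758 days claimed exceeds the 1718-day cap, so +1718 days → 22 July 2019.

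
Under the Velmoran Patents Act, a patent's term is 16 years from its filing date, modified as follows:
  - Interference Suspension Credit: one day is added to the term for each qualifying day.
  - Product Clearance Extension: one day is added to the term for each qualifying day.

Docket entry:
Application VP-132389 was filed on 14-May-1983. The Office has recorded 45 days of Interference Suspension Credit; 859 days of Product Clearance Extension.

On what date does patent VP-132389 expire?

Base term: filing date + 16 years → 14 May 1999.
Interference Suspension Credit: +45 days → 28 June 1999.
Product Clearance Extension: +859 days → 3 November 2001.

November 3, 2001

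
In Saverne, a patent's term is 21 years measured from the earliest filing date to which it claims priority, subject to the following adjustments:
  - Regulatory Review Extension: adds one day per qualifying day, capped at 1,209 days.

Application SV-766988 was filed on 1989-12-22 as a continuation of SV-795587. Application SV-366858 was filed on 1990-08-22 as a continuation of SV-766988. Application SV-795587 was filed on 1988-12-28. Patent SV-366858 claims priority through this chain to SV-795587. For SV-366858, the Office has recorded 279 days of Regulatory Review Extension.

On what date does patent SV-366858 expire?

Earliest priority filing: 28 December 1988.
Base term: 28 December 1988 + 21 years → 28 December 2009.
Regulatory Review Extension: 279 days (within the 1209-day cap) → +279 days → 3 October 2010.

2010-10-03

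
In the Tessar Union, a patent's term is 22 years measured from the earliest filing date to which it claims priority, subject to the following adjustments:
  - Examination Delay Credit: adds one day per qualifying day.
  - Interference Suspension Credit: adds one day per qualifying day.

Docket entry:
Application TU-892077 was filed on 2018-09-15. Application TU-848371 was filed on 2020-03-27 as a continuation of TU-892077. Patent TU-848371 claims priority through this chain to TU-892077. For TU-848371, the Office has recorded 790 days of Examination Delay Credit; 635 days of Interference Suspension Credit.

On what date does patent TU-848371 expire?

Earliest priority filing: 15 September 2018.
Base term: 15 September 2018 + 22 years → 15 September 2040.
Examination Delay Credit: +790 days → 14 November 2042.
Interference Suspension Credit: +635 days → 10 August 2044.

2044-08-10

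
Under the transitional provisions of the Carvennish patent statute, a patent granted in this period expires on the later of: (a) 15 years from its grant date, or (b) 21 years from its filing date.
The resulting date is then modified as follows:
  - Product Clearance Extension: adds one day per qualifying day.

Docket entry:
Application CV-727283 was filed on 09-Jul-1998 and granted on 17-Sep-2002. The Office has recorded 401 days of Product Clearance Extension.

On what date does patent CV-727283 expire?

August 13, 2020

(a) grant + 15 years → 17 September 2017.
(b) filing + 21 years → 9 July 2019.
Later of the two: 9 July 2019.
Product Clearance Extension: +401 days → 13 August 2020.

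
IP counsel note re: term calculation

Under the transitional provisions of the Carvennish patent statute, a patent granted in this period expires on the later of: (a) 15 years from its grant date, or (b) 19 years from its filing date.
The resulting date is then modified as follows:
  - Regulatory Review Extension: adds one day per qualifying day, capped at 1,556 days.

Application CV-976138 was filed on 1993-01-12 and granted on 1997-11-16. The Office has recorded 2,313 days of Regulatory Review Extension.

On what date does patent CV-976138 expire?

February 19, 2017

(a) grant + 15 years → 16 November 2012.
(b) filing + 19 years → 12 January 2012.
Later of the two: 16 November 2012.
Regulatory Review Extension: 2313 days claimed exceeds the 1556-day cap, so +1556 days → 19 February 2017.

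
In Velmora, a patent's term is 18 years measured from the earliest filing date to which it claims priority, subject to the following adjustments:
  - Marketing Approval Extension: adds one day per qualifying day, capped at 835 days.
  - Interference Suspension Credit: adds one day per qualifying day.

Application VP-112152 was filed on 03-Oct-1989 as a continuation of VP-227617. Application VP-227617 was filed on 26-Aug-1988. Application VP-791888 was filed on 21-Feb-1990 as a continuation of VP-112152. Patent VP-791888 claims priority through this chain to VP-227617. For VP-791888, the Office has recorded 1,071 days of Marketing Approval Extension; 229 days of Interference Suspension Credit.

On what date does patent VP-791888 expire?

Earliest priority filing: 26 August 1988.
Base term: 26 August 1988 + 18 years → 26 August 2006.
Marketing Approval Extension: 1071 days claimed exceeds the 835-day cap, so +835 days → 8 December 2008.
Interference Suspension Credit: +229 days → 25 July 2009.

2009-07-25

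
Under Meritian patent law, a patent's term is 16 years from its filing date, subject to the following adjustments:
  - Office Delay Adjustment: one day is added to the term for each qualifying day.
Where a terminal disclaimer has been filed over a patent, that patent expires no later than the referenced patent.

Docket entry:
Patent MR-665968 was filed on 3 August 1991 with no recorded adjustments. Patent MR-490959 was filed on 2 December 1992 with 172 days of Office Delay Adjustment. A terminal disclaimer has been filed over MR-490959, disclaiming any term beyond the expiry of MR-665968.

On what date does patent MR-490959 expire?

August 3, 2007

Natural term of MR-490959:
  Base: filing + 16 years → 2 December 2008.
  Office Delay Adjustment: +172 days → 23 May 2009.
Expiry of referenced patent MR-665968:
  Base: filing + 16 years → 3 August 2007.
Terminal disclaimer: MR-490959 expires on the earlier of 23 May 2009 and 3 August 2007.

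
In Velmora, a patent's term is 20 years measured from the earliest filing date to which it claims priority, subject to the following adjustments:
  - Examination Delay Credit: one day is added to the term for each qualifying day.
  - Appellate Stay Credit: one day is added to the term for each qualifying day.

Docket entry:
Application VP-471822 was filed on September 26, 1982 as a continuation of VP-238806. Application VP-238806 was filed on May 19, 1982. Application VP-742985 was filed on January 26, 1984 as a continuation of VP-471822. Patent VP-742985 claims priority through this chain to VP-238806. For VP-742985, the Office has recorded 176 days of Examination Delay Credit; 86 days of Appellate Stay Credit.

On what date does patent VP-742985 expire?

Earliest priority filing: 19 May 1982.
Base term: 19 May 1982 + 20 years → 19 May 2002.
Examination Delay Credit: +176 days → 11 November 2002.
Appellate Stay Credit: +86 days → 5 February 2003.

February 5, 2003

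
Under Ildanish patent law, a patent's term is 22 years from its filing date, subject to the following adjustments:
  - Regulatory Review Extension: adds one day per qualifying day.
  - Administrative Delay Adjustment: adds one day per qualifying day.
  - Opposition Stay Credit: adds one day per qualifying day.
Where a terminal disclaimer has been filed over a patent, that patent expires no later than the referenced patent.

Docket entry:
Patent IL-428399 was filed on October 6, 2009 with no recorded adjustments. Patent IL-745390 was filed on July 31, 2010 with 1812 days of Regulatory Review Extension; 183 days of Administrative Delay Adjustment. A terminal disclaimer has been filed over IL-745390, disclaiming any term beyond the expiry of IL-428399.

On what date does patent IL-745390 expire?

October 6, 2031

Natural term of IL-745390:
  Base: filing + 22 years → 31 July 2032.
  Regulatory Review Extension: +1812 days → 17 July 2037.
  Administrative Delay Adjustment: +183 days → 16 January 2038.
Expiry of referenced patent IL-428399:
  Base: filing + 22 years → 6 October 2031.
Terminal disclaimer: IL-745390 expires on the earlier of 16 January 2038 and 6 October 2031.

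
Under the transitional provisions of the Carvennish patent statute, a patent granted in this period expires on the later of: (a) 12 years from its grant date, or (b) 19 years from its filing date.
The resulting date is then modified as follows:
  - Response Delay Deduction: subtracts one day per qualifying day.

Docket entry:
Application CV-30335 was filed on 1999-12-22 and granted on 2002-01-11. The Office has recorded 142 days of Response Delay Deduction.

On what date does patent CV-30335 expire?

2018-08-02

(a) grant + 12 years → 11 January 2014.
(b) filing + 19 years → 22 December 2018.
Later of the two: 22 December 2018.
Response Delay Deduction: −142 days → 2 August 2018.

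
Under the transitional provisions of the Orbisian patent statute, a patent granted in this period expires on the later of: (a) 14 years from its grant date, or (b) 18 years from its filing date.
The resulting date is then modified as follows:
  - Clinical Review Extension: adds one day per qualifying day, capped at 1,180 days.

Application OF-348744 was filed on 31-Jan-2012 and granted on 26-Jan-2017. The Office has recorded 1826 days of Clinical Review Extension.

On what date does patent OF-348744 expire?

(a) grant + 14 years → 26 January 2031.
(b) filing + 18 years → 31 January 2030.
Later of the two: 26 January 2031.
Clinical Review Extension: 1826 days claimed exceeds the 1180-day cap, so +1180 days → 20 April 2034.

2034-04-20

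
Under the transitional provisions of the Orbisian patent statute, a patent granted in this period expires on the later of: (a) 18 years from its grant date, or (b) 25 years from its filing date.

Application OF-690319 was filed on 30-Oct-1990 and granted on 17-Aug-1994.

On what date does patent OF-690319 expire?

(a) grant + 18 years → 17 August 2012.
(b) filing + 25 years → 30 October 2015.
Later of the two: 30 October 2015.

2015-10-30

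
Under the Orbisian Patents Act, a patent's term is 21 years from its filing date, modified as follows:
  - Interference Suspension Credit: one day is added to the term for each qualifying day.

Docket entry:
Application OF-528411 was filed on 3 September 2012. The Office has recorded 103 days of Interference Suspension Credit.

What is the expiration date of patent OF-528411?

December 15, 2033

Base term: filing date + 21 years → 3 September 2033.
Interference Suspension Credit: +103 days → 15 December 2033.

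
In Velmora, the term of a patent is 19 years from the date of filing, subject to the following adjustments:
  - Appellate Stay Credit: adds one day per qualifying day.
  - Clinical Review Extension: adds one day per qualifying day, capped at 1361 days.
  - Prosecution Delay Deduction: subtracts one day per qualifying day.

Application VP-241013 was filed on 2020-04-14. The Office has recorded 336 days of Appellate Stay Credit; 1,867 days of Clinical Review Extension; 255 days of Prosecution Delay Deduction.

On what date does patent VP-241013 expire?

March 26, 2043

Base term: filing date + 19 years → 14 April 2039.
Appellate Stay Credit: +336 days → 15 March 2040.
Clinical Review Extension: 1867 days claimed exceeds the 1361-day cap, so +1361 days → 6 December 2043.
Prosecution Delay Deduction: −255 days → 26 March 2043.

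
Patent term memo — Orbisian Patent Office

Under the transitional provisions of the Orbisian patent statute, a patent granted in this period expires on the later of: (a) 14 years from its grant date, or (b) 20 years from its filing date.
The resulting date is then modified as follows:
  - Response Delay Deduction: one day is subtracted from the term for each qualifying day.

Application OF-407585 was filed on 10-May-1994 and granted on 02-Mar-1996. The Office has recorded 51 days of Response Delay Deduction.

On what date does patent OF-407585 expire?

(a) grant + 14 years → 2 March 2010.
(b) filing + 20 years → 10 May 2014.
Later of the two: 10 May 2014.
Response Delay Deduction: −51 days → 20 March 2014.

March 20, 2014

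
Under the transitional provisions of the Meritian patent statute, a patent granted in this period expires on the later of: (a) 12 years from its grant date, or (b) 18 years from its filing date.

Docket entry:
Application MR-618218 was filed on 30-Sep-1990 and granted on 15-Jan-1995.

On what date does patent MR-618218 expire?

2008-09-30

(a) grant + 12 years → 15 January 2007.
(b) filing + 18 years → 30 September 2008.
Later of the two: 30 September 2008.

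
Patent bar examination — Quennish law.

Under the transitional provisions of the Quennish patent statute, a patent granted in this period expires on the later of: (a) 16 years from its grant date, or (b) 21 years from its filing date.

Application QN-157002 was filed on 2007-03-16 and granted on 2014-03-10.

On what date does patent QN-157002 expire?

(a) grant + 16 years → 10 March 2030.
(b) filing + 21 years → 16 March 2028.
Later of the two: 10 March 2030.

March 10, 2030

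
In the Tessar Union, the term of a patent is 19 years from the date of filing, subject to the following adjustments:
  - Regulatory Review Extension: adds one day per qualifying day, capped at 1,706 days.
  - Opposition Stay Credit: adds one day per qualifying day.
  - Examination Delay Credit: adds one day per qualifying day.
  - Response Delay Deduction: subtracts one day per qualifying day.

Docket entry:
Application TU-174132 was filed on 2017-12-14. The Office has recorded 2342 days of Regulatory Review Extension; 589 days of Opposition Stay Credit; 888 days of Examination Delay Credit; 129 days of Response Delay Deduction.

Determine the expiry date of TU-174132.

Base term: filing date + 19 years → 14 December 2036.
Regulatory Review Extension: 2342 days claimed exceeds the 1706-day cap, so +1706 days → 16 August 2041.
Opposition Stay Credit: +589 days → 28 March 2043.
Examination Delay Credit: +888 days → 1 September 2045.
Response Delay Deduction: −129 days → 25 April 2045.

2045-04-25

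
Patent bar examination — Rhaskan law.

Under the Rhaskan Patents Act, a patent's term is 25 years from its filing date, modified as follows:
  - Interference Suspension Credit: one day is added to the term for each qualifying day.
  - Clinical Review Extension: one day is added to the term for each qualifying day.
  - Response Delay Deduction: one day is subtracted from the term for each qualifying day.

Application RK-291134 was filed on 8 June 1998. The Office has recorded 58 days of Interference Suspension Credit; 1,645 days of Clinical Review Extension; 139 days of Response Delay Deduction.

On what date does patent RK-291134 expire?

Base term: filing date + 25 years → 8 June 2023.
Interference Suspension Credit: +58 days → 5 August 2023.
Clinical Review Extension: +1645 days → 5 February 2028.
Response Delay Deduction: −139 days → 19 September 2027.

September 19, 2027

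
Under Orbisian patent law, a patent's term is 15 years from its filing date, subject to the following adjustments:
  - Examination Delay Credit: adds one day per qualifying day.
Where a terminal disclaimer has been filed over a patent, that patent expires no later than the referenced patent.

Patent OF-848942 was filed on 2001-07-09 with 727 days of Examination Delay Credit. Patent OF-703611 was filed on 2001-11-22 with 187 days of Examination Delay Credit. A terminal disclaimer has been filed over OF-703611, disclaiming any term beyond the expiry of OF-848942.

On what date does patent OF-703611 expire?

May 28, 2017

Natural term of OF-703611:
  Base: filing + 15 years → 22 November 2016.
  Examination Delay Credit: +187 days → 28 May 2017.
Expiry of referenced patent OF-848942:
  Base: filing + 15 years → 9 July 2016.
  Examination Delay Credit: +727 days → 6 July 2018.
Terminal disclaimer: OF-703611 expires on the earlier of 28 May 2017 and 6 July 2018.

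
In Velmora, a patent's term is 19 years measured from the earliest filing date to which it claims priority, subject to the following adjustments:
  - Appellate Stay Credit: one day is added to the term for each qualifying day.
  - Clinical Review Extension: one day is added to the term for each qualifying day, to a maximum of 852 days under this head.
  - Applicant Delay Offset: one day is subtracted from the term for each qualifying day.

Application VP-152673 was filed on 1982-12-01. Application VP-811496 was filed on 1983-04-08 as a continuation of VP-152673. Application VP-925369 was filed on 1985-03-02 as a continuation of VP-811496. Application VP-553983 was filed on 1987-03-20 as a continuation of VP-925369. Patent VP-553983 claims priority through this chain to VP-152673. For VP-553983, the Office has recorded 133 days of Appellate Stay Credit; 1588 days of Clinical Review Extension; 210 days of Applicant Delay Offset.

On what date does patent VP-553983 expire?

January 15, 2004

Earliest priority filing: 1 December 1982.
Base term: 1 December 1982 + 19 years → 1 December 2001.
Appellate Stay Credit: +133 days → 13 April 2002.
Clinical Review Extension: 1588 days claimed exceeds the 852-day cap, so +852 days → 12 August 2004.
Applicant Delay Offset: −210 days → 15 January 2004.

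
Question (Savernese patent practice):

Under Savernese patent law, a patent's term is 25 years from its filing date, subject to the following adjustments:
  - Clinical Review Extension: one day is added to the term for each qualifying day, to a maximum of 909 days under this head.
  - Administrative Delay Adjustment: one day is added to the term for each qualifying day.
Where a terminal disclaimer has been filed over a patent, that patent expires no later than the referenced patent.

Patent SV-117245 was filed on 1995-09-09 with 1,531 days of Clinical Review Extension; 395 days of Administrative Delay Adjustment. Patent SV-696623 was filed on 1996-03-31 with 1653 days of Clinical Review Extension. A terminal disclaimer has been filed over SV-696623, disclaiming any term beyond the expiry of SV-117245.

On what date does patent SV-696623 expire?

Natural term of SV-696623:
  Base: filing + 25 years → 31 March 2021.
  Clinical Review Extension: 1653 days claimed exceeds the 909-day cap, so +909 days → 26 September 2023.
Expiry of referenced patent SV-117245:
  Base: filing + 25 years → 9 September 2020.
  Clinical Review Extension: 1531 days claimed exceeds the 909-day cap, so +909 days → 7 March 2023.
  Administrative Delay Adjustment: +395 days → 5 April 2024.
Terminal disclaimer: SV-696623 expires on the earlier of 26 September 2023 and 5 April 2024.

2023-09-26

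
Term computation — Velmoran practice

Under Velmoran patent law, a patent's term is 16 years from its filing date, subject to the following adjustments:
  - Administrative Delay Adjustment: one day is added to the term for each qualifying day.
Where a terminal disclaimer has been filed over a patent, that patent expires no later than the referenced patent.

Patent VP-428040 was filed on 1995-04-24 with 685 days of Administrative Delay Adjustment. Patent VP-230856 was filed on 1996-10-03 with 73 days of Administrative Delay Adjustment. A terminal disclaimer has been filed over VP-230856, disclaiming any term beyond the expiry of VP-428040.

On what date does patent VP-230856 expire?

Natural term of VP-230856:
  Base: filing + 16 years → 3 October 2012.
  Administrative Delay Adjustment: +73 days → 15 December 2012.
Expiry of referenced patent VP-428040:
  Base: filing + 16 years → 24 April 2011.
  Administrative Delay Adjustment: +685 days → 9 March 2013.
Terminal disclaimer: VP-230856 expires on the earlier of 15 December 2012 and 9 March 2013.

2012-12-15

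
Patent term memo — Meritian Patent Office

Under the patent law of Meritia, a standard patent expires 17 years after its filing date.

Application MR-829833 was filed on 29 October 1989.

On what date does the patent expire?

Filing date + 17 years → 29 October 2006.

2006-10-29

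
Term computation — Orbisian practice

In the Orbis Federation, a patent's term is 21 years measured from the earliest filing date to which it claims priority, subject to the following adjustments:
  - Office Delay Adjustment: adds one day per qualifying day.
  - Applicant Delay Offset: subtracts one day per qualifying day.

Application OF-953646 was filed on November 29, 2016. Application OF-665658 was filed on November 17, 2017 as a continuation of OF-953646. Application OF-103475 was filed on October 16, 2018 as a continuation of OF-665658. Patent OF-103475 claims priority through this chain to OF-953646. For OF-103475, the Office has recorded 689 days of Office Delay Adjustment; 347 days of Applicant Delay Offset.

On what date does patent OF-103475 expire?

November 6, 2038

Earliest priority filing: 29 November 2016.
Base term: 29 November 2016 + 21 years → 29 November 2037.
Office Delay Adjustment: +689 days → 19 October 2039.
Applicant Delay Offset: −347 days → 6 November 2038.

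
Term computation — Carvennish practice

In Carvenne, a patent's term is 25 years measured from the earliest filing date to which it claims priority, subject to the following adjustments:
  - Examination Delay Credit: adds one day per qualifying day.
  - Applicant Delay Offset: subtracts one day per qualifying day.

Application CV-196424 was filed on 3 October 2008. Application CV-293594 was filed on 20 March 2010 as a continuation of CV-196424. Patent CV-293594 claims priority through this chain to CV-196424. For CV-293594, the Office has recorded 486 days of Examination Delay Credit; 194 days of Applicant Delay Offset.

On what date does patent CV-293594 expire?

2034-07-22

Earliest priority filing: 3 October 2008.
Base term: 3 October 2008 + 25 years → 3 October 2033.
Examination Delay Credit: +486 days → 1 February 2035.
Applicant Delay Offset: −194 days → 22 July 2034.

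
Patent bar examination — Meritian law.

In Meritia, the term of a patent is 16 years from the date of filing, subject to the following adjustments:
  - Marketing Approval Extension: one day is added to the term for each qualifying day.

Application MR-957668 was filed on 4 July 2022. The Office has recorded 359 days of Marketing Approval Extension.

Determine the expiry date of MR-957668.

2039-06-28

Base term: filing date + 16 years → 4 July 2038.
Marketing Approval Extension: +359 days → 28 June 2039.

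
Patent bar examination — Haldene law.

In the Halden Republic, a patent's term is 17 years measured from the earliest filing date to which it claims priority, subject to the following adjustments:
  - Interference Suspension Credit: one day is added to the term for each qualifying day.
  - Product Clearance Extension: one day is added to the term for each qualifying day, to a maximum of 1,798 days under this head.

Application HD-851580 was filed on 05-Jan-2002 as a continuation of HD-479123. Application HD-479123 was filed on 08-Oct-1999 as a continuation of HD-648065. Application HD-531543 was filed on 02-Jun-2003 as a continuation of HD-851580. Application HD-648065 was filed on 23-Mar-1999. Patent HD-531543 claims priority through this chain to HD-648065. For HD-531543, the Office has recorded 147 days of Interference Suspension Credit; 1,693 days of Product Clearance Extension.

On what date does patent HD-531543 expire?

Earliest priority filing: 23 March 1999.
Base term: 23 March 1999 + 17 years → 23 March 2016.
Interference Suspension Credit: +147 days → 17 August 2016.
Product Clearance Extension: 1693 days (within the 1798-day cap) → +1693 days → 6 April 2021.

April 6, 2021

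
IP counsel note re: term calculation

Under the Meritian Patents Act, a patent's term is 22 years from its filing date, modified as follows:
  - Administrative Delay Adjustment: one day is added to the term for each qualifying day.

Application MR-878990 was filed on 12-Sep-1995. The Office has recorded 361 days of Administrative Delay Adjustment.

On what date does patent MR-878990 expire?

September 8, 2018

Base term: filing date + 22 years → 12 September 2017.
Administrative Delay Adjustment: +361 days → 8 September 2018.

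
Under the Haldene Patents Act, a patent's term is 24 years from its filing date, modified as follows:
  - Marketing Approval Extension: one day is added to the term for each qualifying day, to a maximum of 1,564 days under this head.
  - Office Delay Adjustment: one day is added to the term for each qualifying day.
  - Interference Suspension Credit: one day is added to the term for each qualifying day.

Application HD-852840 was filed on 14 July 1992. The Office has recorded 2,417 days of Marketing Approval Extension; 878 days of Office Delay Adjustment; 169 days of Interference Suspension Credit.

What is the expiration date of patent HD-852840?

September 7, 2023

Base term: filing date + 24 years → 14 July 2016.
Marketing Approval Extension: 2417 days claimed exceeds the 1564-day cap, so +1564 days → 25 October 2020.
Office Delay Adjustment: +878 days → 22 March 2023.
Interference Suspension Credit: +169 days → 7 September 2023.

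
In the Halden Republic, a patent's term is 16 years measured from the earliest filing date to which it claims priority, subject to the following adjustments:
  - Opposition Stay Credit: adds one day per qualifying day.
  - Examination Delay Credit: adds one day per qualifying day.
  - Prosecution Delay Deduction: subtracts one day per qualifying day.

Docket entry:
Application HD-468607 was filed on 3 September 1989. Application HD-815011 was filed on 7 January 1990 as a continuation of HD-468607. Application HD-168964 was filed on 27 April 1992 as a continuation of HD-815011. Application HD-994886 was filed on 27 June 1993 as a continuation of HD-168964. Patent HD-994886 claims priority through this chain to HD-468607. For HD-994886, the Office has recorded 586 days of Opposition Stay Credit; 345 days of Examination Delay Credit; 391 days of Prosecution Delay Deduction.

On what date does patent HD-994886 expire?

Earliest priority filing: 3 September 1989.
Base term: 3 September 1989 + 16 years → 3 September 2005.
Opposition Stay Credit: +586 days → 12 April 2007.
Examination Delay Credit: +345 days → 22 March 2008.
Prosecution Delay Deduction: −391 days → 25 February 2007.

February 25, 2007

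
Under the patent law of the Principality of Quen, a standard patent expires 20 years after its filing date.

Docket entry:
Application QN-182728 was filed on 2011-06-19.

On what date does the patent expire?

Filing date + 20 years → 19 June 2031.

2031-06-19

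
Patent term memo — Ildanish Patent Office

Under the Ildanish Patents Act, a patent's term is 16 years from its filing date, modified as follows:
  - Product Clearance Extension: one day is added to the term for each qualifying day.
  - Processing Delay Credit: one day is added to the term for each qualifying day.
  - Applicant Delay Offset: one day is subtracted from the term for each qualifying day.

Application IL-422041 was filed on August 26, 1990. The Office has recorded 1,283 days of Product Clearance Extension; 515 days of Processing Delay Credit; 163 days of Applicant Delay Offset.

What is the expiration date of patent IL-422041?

Base term: filing date + 16 years → 26 August 2006.
Product Clearance Extension: +1283 days → 1 March 2010.
Processing Delay Credit: +515 days → 29 July 2011.
Applicant Delay Offset: −163 days → 16 February 2011.

2011-02-16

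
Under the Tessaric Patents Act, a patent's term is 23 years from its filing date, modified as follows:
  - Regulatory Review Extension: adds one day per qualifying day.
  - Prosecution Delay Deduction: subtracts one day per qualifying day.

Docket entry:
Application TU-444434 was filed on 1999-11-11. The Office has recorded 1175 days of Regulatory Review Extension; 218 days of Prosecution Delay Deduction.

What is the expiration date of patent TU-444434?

June 25, 2025

Base term: filing date + 23 years → 11 November 2022.
Regulatory Review Extension: +1175 days → 29 January 2026.
Prosecution Delay Deduction: −218 days → 25 June 2025.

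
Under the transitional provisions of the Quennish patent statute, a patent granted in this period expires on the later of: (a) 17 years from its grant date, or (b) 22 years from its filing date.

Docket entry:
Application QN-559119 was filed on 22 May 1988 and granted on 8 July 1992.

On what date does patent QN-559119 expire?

2010-05-22

(a) grant + 17 years → 8 July 2009.
(b) filing + 22 years → 22 May 2010.
Later of the two: 22 May 2010.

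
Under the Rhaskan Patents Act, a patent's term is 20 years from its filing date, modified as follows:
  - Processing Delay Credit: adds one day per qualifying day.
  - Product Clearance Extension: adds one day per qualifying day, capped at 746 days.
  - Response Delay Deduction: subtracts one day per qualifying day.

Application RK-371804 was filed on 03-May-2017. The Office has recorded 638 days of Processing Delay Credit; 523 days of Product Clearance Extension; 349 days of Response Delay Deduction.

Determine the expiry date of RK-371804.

2039-07-24

Base term: filing date + 20 years → 3 May 2037.
Processing Delay Credit: +638 days → 31 January 2039.
Product Clearance Extension: 523 days (within the 746-day cap) → +523 days → 7 July 2040.
Response Delay Deduction: −349 days → 24 July 2039.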